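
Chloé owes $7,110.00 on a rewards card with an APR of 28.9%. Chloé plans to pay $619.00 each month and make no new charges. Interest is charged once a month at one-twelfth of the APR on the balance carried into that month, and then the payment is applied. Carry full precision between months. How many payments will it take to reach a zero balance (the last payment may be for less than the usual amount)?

14 months

Monthly rate r = 28.9%/12 = 2.40833% = 0.0240833.
Recurrence: B ← B·(1+r) − $619.00.
Month 1: interest $171.23; balance after payment $6,662.23.
Month 2: interest $160.45; balance after payment $6,203.68.
Closed form: n = −ln(1 − rB₀/P)/ln(1+r) = −ln(0.72337)/ln(1.02408) ≈ 13.608, so the balance reaches zero during payment 14.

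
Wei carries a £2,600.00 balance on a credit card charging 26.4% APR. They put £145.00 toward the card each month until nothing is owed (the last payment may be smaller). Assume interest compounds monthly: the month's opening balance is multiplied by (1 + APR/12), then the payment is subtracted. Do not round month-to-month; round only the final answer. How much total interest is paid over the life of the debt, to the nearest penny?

Monthly rate r = 26.4%/12 = 2.2% = 0.022.
Payoff takes n = ⌈−ln(1 − rB₀/P)/ln(1+r)⌉ = ⌈23.053⌉ = 24 payments; the last is £7.80.
Total paid = 23·£145.00 + £7.80 = £3,342.80.
Total interest = total paid − principal = £3,342.80 − £2,600.00 = £742.80.

£742.80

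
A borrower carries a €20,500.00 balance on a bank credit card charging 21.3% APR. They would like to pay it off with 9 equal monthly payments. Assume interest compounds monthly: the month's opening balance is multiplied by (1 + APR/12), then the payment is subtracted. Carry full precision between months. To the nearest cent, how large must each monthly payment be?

Monthly rate r = 21.3%/12 = 1.775% = 0.01775.
Level-payment amortization: P = B₀·r / (1 − (1+r)^(−n)) = 20500.00·0.01775 / (1 − 1.01775^(−9)).
Denominator 1 − (1+r)^(−9) = 0.146447968.
P = 363.875 / 0.146447968 ≈ 2484.67.

€2,484.67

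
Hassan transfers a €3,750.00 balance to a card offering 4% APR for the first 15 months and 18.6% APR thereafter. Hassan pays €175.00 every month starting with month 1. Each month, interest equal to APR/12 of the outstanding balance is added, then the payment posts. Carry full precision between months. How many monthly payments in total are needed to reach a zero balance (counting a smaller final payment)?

Promo months 1–15 at r₀ = 4%/12 = 0.00333333; months 16+ at r₁ = 18.6%/12 = 0.0155.
After month 15: iterate B ← B·(1+r₀) − €175.00 for 15 months → €1,254.80.
Then at r₁ with €175.00/mo: n₂ = −ln(1 − r₁·B/P)/ln(1+r₁) ≈ 7.66 → 8 more payments.

23 payments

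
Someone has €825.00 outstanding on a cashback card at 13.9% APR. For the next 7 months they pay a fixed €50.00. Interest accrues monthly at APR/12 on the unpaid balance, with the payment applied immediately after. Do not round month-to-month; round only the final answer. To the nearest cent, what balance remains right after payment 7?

Monthly rate r = 13.9%/12 = 1.15833% = 0.0115833.
Each month: B ← B·(1+r) − €50.00.
Month 1: interest €9.56; balance after payment €784.56.
Month 2: interest €9.09; balance after payment €743.64.
Month 3: interest €8.61; balance after payment €702.26.
Month 4: interest €8.13; balance after payment €660.39.
Month 5: interest €7.65; balance after payment €618.04.
Month 6: interest €7.16; balance after payment €575.20.
Month 7: interest €6.66; balance after payment €531.86.

€531.86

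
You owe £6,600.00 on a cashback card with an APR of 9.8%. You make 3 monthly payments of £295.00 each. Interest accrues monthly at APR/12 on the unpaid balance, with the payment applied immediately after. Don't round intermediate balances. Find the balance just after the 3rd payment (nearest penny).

Monthly rate r = 9.8%/12 = 0.816667% = 0.00816667.
Each month: B ← B·(1+r) − £295.00.
Month 1: interest £53.90; balance after payment £6,358.90.
Month 2: interest £51.93; balance after payment £6,115.83.
Month 3: interest £49.95; balance after payment £5,870.78.

£5,870.78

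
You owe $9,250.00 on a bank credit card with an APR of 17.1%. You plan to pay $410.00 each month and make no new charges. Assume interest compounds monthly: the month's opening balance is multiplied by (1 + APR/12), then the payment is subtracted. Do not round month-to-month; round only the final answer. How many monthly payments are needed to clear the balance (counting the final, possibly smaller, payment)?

Monthly rate r = 17.1%/12 = 1.425% = 0.01425.
Recurrence: B ← B·(1+r) − $410.00.
Month 1: interest $131.81; balance after payment $8,971.81.
Month 2: interest $127.85; balance after payment $8,689.66.
Closed form: n = −ln(1 − rB₀/P)/ln(1+r) = −ln(0.67851)/ln(1.01425) ≈ 27.412, so the balance reaches zero during payment 28.

28 months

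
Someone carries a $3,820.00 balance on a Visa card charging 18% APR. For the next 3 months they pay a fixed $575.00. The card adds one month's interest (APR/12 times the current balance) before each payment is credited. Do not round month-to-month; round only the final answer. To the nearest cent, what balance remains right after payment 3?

$2,243.49

Monthly rate r = 18%/12 = 1.5% = 0.015.
Each month: B ← B·(1+r) − $575.00.
Month 1: interest $57.30; balance after payment $3,302.30.
Month 2: interest $49.53; balance after payment $2,776.83.
Month 3: interest $41.65; balance after payment $2,243.49.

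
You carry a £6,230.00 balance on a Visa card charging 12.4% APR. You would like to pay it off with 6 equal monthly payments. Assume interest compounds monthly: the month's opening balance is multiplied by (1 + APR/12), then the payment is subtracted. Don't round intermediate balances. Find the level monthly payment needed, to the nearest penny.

£1,076.21

Monthly rate r = 12.4%/12 = 1.03333% = 0.0103333.
Level-payment amortization: P = B₀·r / (1 − (1+r)^(−n)) = 6230.00·0.0103333 / (1 − 1.01033^(−6)).
Denominator 1 − (1+r)^(−6) = 0.059818048.
P = 64.3767 / 0.059818048 ≈ 1076.21.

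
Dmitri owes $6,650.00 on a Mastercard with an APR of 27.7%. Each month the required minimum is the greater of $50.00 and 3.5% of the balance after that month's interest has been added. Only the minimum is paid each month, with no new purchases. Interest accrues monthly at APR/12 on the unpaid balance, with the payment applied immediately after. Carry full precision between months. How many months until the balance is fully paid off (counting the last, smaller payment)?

Monthly rate r = 27.7%/12 = 2.30833% = 0.0230833.
While 3.5% of the post-interest balance exceeds $50.00, each month B ← (B·(1+r))·(1 − 0.035), i.e. B shrinks by the factor (1+r)·0.965 = 0.98728.
This holds for months 1–122. Entering month 123 the balance is $1,394.11; 3.5% of the post-interest balance is now below $50.00, so the flat $50.00 minimum applies from here.
From month 123 a fixed $50.00 at rate r clears $1,394.11 in 46 more payments. Total: 122 + 46 = 168 months.

168 months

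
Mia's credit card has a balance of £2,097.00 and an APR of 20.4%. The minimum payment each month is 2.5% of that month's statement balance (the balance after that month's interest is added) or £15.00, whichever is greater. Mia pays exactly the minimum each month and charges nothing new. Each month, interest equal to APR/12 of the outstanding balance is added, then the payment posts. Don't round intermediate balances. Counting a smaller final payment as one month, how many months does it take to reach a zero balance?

216 months

Monthly rate r = 20.4%/12 = 1.7% = 0.017.
While 2.5% of the post-interest balance exceeds £15.00, each month B ← (B·(1+r))·(1 − 0.025), i.e. B shrinks by the factor (1+r)·0.975 = 0.99157.
This holds for months 1–150. Entering month 151 the balance is £589.43; 2.5% of the post-interest balance is now below £15.00, so the flat £15.00 minimum applies from here.
From month 151 a fixed £15.00 at rate r clears £589.43 in 66 more payments. Total: 150 + 66 = 216 months.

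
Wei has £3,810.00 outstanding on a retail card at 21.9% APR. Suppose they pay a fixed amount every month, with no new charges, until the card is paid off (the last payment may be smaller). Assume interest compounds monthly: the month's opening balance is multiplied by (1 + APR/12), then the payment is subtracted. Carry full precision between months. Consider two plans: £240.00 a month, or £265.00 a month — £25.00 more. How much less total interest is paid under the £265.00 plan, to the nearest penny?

Monthly rate r = 21.9%/12 = 1.825% = 0.01825.
At £240.00/mo: n = ⌈−ln(1 − rB₀/P)/ln(1+r)⌉ = 19 payments (last £219.87); total interest = total paid − £3,810.00 = £729.87.
At £265.00/mo: 17 payments (last £219.67); total interest £649.67.
Interest saved = £729.87 − £649.67 = £80.20.

£80.20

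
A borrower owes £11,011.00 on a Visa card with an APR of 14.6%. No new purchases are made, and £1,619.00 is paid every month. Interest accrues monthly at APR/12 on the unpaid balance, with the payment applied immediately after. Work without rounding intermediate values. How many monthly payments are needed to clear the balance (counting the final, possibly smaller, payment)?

Monthly rate r = 14.6%/12 = 1.21667% = 0.0121667.
Recurrence: B ← B·(1+r) − £1,619.00.
Month 1: interest £133.97; balance after payment £9,525.97.
Month 2: interest £115.90; balance after payment £8,022.87.
Closed form: n = −ln(1 − rB₀/P)/ln(1+r) = −ln(0.91725)/ln(1.01217) ≈ 7.142, so the balance reaches zero during payment 8.

8 payments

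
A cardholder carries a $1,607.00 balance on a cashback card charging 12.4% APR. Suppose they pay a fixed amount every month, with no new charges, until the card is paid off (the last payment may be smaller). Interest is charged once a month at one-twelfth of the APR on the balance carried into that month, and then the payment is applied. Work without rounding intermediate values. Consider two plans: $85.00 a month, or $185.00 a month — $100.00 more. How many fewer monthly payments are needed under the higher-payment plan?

Monthly rate r = 12.4%/12 = 1.03333% = 0.0103333.
At $85.00/mo: n = ⌈−ln(1 − rB₀/P)/ln(1+r)⌉ = 22 payments (last $12.25); total interest = total paid − $1,607.00 = $190.25.
At $185.00/mo: 10 payments (last $27.56); total interest $85.56.
Payments saved = 22 − 10 = 12.

12 fewer payments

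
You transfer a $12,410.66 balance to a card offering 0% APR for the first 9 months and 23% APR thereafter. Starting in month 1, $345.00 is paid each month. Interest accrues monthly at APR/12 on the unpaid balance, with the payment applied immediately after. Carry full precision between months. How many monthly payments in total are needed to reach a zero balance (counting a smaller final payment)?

Promo months 1–9 at r₀ = 0%/12 = 0; months 10+ at r₁ = 23%/12 = 0.0191667.
After month 9 (no interest yet): B = $12,410.66 − 9·$345.00 = $9,305.66.
Then at r₁ with $345.00/mo: n₂ = −ln(1 − r₁·B/P)/ln(1+r₁) ≈ 38.33 → 39 more payments.

48 months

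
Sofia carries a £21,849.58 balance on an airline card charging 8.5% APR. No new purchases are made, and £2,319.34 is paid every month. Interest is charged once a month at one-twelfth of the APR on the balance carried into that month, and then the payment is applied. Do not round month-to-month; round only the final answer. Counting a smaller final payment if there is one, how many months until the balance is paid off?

Monthly rate r = 8.5%/12 = 0.708333% = 0.00708333.
Recurrence: B ← B·(1+r) − £2,319.34.
Month 1: interest £154.77; balance after payment £19,685.01.
Month 2: interest £139.44; balance after payment £17,505.10.
Closed form: n = −ln(1 − rB₀/P)/ln(1+r) = −ln(0.93327)/ln(1.00708) ≈ 9.784, so the balance reaches zero during payment 10.

10 months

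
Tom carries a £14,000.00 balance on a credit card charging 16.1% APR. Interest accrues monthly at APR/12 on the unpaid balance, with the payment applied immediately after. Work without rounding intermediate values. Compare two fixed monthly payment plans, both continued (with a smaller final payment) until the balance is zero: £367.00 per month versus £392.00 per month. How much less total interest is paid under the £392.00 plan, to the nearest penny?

Monthly rate r = 16.1%/12 = 1.34167% = 0.0134167.
At £367.00/mo: n = ⌈−ln(1 − rB₀/P)/ln(1+r)⌉ = 54 payments (last £294.76); total interest = total paid − £14,000.00 = £5,745.76.
At £392.00/mo: 49 payments (last £370.95); total interest £5,186.95.
Interest saved = £5,745.76 − £5,186.95 = £558.81.

£558.81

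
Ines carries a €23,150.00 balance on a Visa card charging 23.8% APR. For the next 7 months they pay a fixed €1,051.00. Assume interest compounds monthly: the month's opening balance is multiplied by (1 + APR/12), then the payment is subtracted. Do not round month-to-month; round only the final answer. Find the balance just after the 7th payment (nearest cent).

Monthly rate r = 23.8%/12 = 1.98333% = 0.0198333.
Each month: B ← B·(1+r) − €1,051.00.
Month 1: interest €459.14; balance after payment €22,558.14.
Month 2: interest €447.40; balance after payment €21,954.54.
Month 3: interest €435.43; balance after payment €21,338.98.
Month 4: interest €423.22; balance after payment €20,711.20.
Month 5: interest €410.77; balance after payment €20,070.97.
Month 6: interest €398.07; balance after payment €19,418.05.
Month 7: interest €385.12; balance after payment €18,752.17.

€18,752.17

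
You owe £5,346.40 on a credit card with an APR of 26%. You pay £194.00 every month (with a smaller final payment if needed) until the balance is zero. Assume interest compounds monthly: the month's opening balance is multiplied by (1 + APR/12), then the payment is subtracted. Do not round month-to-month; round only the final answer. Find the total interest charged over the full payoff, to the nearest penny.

£2,881.76

Monthly rate r = 26%/12 = 2.16667% = 0.0216667.
Payoff takes n = ⌈−ln(1 − rB₀/P)/ln(1+r)⌉ = ⌈42.411⌉ = 43 payments; the last is £80.16.
Total paid = 42·£194.00 + £80.16 = £8,228.16.
Total interest = total paid − principal = £8,228.16 − £5,346.40 = £2,881.76.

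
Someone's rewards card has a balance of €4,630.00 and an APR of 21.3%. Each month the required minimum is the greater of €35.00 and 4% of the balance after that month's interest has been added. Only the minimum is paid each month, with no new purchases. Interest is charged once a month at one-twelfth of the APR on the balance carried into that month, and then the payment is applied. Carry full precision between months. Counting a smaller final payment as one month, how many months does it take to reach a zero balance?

106 months

Monthly rate r = 21.3%/12 = 1.775% = 0.01775.
While 4% of the post-interest balance exceeds €35.00, each month B ← (B·(1+r))·(1 − 0.04), i.e. B shrinks by the factor (1+r)·0.96 = 0.97704.
This holds for months 1–73. Entering month 74 the balance is €849.54; 4% of the post-interest balance is now below €35.00, so the flat €35.00 minimum applies from here.
From month 74 a fixed €35.00 at rate r clears €849.54 in 33 more payments. Total: 73 + 33 = 106 months.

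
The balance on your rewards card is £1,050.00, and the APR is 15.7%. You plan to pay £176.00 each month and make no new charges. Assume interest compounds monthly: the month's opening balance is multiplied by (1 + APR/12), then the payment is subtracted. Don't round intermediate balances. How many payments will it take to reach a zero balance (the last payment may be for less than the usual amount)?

7 months

Monthly rate r = 15.7%/12 = 1.30833% = 0.0130833.
Recurrence: B ← B·(1+r) − £176.00.
Month 1: interest £13.74; balance after payment £887.74.
Month 2: interest £11.61; balance after payment £723.35.
Closed form: n = −ln(1 − rB₀/P)/ln(1+r) = −ln(0.92195)/ln(1.01308) ≈ 6.252, so the balance reaches zero during payment 7.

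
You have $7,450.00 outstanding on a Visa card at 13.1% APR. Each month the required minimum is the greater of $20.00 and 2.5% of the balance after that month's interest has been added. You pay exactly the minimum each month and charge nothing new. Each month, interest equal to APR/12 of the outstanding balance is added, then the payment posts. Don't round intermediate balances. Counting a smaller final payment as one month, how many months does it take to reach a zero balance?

Monthly rate r = 13.1%/12 = 1.09167% = 0.0109167.
While 2.5% of the post-interest balance exceeds $20.00, each month B ← (B·(1+r))·(1 − 0.025), i.e. B shrinks by the factor (1+r)·0.975 = 0.98564.
This holds for months 1–156. Entering month 157 the balance is $780.68; 2.5% of the post-interest balance is now below $20.00, so the flat $20.00 minimum applies from here.
From month 157 a fixed $20.00 at rate r clears $780.68 in 52 more payments. Total: 156 + 52 = 208 months.

208 months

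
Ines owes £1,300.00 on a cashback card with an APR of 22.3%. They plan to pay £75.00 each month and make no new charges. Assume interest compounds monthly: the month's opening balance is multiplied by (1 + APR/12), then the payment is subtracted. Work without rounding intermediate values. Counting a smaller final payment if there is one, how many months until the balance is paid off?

Monthly rate r = 22.3%/12 = 1.85833% = 0.0185833.
Recurrence: B ← B·(1+r) − £75.00.
Month 1: interest £24.16; balance after payment £1,249.16.
Month 2: interest £23.21; balance after payment £1,197.37.
Closed form: n = −ln(1 − rB₀/P)/ln(1+r) = −ln(0.67789)/ln(1.01858) ≈ 21.114, so the balance reaches zero during payment 22.

22 payments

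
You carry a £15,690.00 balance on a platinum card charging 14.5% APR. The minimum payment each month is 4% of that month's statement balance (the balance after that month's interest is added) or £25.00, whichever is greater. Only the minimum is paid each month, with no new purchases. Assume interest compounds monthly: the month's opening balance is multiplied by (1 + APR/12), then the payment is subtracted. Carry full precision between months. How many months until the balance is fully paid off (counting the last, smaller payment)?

142 months

Monthly rate r = 14.5%/12 = 1.20833% = 0.0120833.
While 4% of the post-interest balance exceeds £25.00, each month B ← (B·(1+r))·(1 − 0.04), i.e. B shrinks by the factor (1+r)·0.96 = 0.9716.
This holds for months 1–113. Entering month 114 the balance is £604.94; 4% of the post-interest balance is now below £25.00, so the flat £25.00 minimum applies from here.
From month 114 a fixed £25.00 at rate r clears £604.94 in 29 more payments. Total: 113 + 29 = 142 months.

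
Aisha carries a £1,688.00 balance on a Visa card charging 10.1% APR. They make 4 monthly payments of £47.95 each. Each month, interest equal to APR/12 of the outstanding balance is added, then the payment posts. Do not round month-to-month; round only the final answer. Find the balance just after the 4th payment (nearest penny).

£1,551.32

Monthly rate r = 10.1%/12 = 0.841667% = 0.00841667.
Each month: B ← B·(1+r) − £47.95.
Month 1: interest £14.21; balance after payment £1,654.26.
Month 2: interest £13.92; balance after payment £1,620.23.
Month 3: interest £13.64; balance after payment £1,585.92.
Month 4: interest £13.35; balance after payment £1,551.32.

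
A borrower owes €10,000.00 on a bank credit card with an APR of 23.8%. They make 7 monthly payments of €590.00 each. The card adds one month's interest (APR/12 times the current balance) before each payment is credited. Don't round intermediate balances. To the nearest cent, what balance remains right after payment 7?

Monthly rate r = 23.8%/12 = 1.98333% = 0.0198333.
Each month: B ← B·(1+r) − €590.00.
Month 1: interest €198.33; balance after payment €9,608.33.
Month 2: interest €190.57; balance after payment €9,208.90.
Month 3: interest €182.64; balance after payment €8,801.54.
Month 4: interest €174.56; balance after payment €8,386.11.
Month 5: interest €166.32; balance after payment €7,962.43.
Month 6: interest €157.92; balance after payment €7,530.35.
Month 7: interest €149.35; balance after payment €7,089.70.

€7,089.70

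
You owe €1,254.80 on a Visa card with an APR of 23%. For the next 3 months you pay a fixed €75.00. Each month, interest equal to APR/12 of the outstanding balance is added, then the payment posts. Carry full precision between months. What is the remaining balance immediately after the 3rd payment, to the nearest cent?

Monthly rate r = 23%/12 = 1.91667% = 0.0191667.
Each month: B ← B·(1+r) − €75.00.
Month 1: interest €24.05; balance after payment €1,203.85.
Month 2: interest €23.07; balance after payment €1,151.92.
Month 3: interest €22.08; balance after payment €1,099.00.

€1,099.00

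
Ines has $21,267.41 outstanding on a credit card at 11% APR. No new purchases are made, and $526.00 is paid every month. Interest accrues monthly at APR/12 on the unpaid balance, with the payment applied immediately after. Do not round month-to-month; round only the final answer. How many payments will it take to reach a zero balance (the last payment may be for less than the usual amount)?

Monthly rate r = 11%/12 = 0.916667% = 0.00916667.
Recurrence: B ← B·(1+r) − $526.00.
Month 1: interest $194.95; balance after payment $20,936.36.
Month 2: interest $191.92; balance after payment $20,602.28.
Closed form: n = −ln(1 − rB₀/P)/ln(1+r) = −ln(0.62937)/ln(1.00917) ≈ 50.744, so the balance reaches zero during payment 51.

51 months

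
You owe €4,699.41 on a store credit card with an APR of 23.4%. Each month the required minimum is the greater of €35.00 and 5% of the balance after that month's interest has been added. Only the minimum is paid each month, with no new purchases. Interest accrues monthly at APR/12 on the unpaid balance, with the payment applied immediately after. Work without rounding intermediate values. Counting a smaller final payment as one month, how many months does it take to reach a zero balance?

86 months

Monthly rate r = 23.4%/12 = 1.95% = 0.0195.
While 5% of the post-interest balance exceeds €35.00, each month B ← (B·(1+r))·(1 − 0.05), i.e. B shrinks by the factor (1+r)·0.95 = 0.96852.
This holds for months 1–61. Entering month 62 the balance is €668.04; 5% of the post-interest balance is now below €35.00, so the flat €35.00 minimum applies from here.
From month 62 a fixed €35.00 at rate r clears €668.04 in 25 more payments. Total: 61 + 25 = 86 months.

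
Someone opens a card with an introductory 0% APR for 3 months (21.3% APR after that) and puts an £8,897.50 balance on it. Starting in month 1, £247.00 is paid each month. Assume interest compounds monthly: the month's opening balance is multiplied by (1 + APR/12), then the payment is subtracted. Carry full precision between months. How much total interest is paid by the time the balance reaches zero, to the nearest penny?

£4,229.21

Promo months 1–3 at r₀ = 0%/12 = 0; months 4+ at r₁ = 21.3%/12 = 0.01775.
After month 3 (no interest yet): B = £8,897.50 − 3·£247.00 = £8,156.50.
Then at r₁ with £247.00/mo: n₂ = −ln(1 − r₁·B/P)/ln(1+r₁) ≈ 50.14 → 51 more payments.
Total paid = 53·£247.00 + £35.71 = £13,126.71; interest = £13,126.71 − £8,897.50 = £4,229.21.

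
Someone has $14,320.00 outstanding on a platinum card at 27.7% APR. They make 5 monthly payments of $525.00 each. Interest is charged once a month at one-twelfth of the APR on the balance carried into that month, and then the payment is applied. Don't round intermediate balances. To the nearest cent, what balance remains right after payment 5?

$13,301.83

Monthly rate r = 27.7%/12 = 2.30833% = 0.0230833.
Each month: B ← B·(1+r) − $525.00.
Month 1: interest $330.55; balance after payment $14,125.55.
Month 2: interest $326.06; balance after payment $13,926.62.
Month 3: interest $321.47; balance after payment $13,723.09.
Month 4: interest $316.77; balance after payment $13,514.87.
Month 5: interest $311.97; balance after payment $13,301.83.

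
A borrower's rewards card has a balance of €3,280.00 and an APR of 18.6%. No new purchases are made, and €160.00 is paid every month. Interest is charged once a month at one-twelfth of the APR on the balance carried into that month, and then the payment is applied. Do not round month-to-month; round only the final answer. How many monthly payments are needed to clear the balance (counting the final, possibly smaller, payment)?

Monthly rate r = 18.6%/12 = 1.55% = 0.0155.
Recurrence: B ← B·(1+r) − €160.00.
Month 1: interest €50.84; balance after payment €3,170.84.
Month 2: interest €49.15; balance after payment €3,059.99.
Closed form: n = −ln(1 − rB₀/P)/ln(1+r) = −ln(0.68225)/ln(1.0155) ≈ 24.859, so the balance reaches zero during payment 25.

25 payments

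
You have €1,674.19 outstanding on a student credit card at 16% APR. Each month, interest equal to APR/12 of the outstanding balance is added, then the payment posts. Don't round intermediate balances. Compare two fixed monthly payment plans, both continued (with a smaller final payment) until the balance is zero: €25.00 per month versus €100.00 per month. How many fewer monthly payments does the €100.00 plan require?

Monthly rate r = 16%/12 = 1.33333% = 0.0133333.
At €25.00/mo: n = ⌈−ln(1 − rB₀/P)/ln(1+r)⌉ = 169 payments (last €16.66); total interest = total paid − €1,674.19 = €2,542.47.
At €100.00/mo: 20 payments (last €7.18); total interest €232.99.
Payments saved = 169 − 20 = 149.

149 fewer payments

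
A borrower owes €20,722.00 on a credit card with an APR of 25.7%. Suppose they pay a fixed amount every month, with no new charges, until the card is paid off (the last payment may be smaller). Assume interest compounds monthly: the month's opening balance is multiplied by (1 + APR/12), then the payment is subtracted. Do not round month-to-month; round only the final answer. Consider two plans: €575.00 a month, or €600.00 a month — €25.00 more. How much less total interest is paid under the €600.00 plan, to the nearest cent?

Monthly rate r = 25.7%/12 = 2.14167% = 0.0214167.
At €575.00/mo: n = ⌈−ln(1 − rB₀/P)/ln(1+r)⌉ = 70 payments (last €420.97); total interest = total paid − €20,722.00 = €19,373.97.
At €600.00/mo: 64 payments (last €306.34); total interest €17,384.34.
Interest saved = €19,373.97 − €17,384.34 = €1,989.63.

€1,989.63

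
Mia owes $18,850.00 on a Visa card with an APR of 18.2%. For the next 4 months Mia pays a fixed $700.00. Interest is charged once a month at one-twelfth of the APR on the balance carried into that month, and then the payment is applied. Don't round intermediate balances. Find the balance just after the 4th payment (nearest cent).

Monthly rate r = 18.2%/12 = 1.51667% = 0.0151667.
Each month: B ← B·(1+r) − $700.00.
Month 1: interest $285.89; balance after payment $18,435.89.
Month 2: interest $279.61; balance after payment $18,015.50.
Month 3: interest $273.24; balance after payment $17,588.74.
Month 4: interest $266.76; balance after payment $17,155.50.

$17,155.50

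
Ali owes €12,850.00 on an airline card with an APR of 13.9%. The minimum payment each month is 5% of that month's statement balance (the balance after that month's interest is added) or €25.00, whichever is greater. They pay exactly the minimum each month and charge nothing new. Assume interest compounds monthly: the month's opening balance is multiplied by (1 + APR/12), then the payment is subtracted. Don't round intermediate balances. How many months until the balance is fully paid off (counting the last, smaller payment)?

Monthly rate r = 13.9%/12 = 1.15833% = 0.0115833.
While 5% of the post-interest balance exceeds €25.00, each month B ← (B·(1+r))·(1 − 0.05), i.e. B shrinks by the factor (1+r)·0.95 = 0.961.
This holds for months 1–82. Entering month 83 the balance is €492.46; 5% of the post-interest balance is now below €25.00, so the flat €25.00 minimum applies from here.
From month 83 a fixed €25.00 at rate r clears €492.46 in 23 more payments. Total: 82 + 23 = 105 months.

105 months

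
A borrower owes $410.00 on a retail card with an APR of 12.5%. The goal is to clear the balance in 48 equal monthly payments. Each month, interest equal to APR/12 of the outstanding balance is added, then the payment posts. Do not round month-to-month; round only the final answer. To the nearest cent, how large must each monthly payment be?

Monthly rate r = 12.5%/12 = 1.04167% = 0.0104167.
Level-payment amortization: P = B₀·r / (1 − (1+r)^(−n)) = 410.00·0.0104167 / (1 − 1.01042^(−48)).
Denominator 1 − (1+r)^(−48) = 0.391898687.
P = 4.27083 / 0.391898687 ≈ 10.90.

$10.90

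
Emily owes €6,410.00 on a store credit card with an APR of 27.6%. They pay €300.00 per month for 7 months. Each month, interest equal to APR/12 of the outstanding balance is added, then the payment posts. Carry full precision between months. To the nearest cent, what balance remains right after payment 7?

€5,265.43

Monthly rate r = 27.6%/12 = 2.3% = 0.023.
Each month: B ← B·(1+r) − €300.00.
Month 1: interest €147.43; balance after payment €6,257.43.
Month 2: interest €143.92; balance after payment €6,101.35.
Month 3: interest €140.33; balance after payment €5,941.68.
Month 4: interest €136.66; balance after payment €5,778.34.
Month 5: interest €132.90; balance after payment €5,611.24.
Month 6: interest €129.06; balance after payment €5,440.30.
Month 7: interest €125.13; balance after payment €5,265.43.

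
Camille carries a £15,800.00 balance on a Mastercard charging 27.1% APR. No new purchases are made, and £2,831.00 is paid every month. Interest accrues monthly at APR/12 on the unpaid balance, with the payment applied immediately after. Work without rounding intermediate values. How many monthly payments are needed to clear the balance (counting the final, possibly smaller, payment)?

7 months

Monthly rate r = 27.1%/12 = 2.25833% = 0.0225833.
Recurrence: B ← B·(1+r) − £2,831.00.
Month 1: interest £356.82; balance after payment £13,325.82.
Month 2: interest £300.94; balance after payment £10,795.76.
Closed form: n = −ln(1 − rB₀/P)/ln(1+r) = −ln(0.87396)/ln(1.02258) ≈ 6.033, so the balance reaches zero during payment 7.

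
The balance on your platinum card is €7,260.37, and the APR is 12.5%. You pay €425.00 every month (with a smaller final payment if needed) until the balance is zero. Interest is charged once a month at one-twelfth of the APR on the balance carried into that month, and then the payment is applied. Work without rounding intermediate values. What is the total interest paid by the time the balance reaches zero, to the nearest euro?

Monthly rate r = 12.5%/12 = 1.04167% = 0.0104167.
Payoff takes n = ⌈−ln(1 − rB₀/P)/ln(1+r)⌉ = ⌈18.909⌉ = 19 payments; the last is €386.69.
Total paid = 18·€425.00 + €386.69 = €8,036.69.
Total interest = total paid − principal = €8,036.69 − €7,260.37 = €776.32.

€776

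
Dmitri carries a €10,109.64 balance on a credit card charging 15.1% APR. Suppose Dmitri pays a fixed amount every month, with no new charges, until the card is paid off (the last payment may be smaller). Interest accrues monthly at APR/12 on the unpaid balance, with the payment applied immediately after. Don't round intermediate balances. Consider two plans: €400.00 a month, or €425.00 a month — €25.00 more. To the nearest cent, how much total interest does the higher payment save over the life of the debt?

Monthly rate r = 15.1%/12 = 1.25833% = 0.0125833.
At €400.00/mo: n = ⌈−ln(1 − rB₀/P)/ln(1+r)⌉ = 31 payments (last €244.61); total interest = total paid − €10,109.64 = €2,134.97.
At €425.00/mo: 29 payments (last €190.15); total interest €1,980.51.
Interest saved = €2,134.97 − €1,980.51 = €154.46.

€154.46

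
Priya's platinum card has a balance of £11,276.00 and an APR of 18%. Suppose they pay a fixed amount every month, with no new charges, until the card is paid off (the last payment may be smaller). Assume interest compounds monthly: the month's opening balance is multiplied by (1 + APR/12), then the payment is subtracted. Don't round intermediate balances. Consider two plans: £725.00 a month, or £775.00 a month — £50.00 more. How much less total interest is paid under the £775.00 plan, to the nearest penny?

£119.11

Monthly rate r = 18%/12 = 1.5% = 0.015.
At £725.00/mo: n = ⌈−ln(1 − rB₀/P)/ln(1+r)⌉ = 18 payments (last £611.78); total interest = total paid − £11,276.00 = £1,660.78.
At £775.00/mo: 17 payments (last £417.67); total interest £1,541.67.
Interest saved = £1,660.78 − £1,541.67 = £119.11.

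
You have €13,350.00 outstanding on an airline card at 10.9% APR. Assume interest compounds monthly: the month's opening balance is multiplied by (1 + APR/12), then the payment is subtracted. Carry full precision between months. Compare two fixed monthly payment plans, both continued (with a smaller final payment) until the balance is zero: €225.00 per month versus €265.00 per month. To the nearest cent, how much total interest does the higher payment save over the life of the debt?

Monthly rate r = 10.9%/12 = 0.908333% = 0.00908333.
At €225.00/mo: n = ⌈−ln(1 − rB₀/P)/ln(1+r)⌉ = 86 payments (last €140.55); total interest = total paid − €13,350.00 = €5,915.55.
At €265.00/mo: 68 payments (last €173.33); total interest €4,578.33.
Interest saved = €5,915.55 − €4,578.33 = €1,337.22.

€1,337.22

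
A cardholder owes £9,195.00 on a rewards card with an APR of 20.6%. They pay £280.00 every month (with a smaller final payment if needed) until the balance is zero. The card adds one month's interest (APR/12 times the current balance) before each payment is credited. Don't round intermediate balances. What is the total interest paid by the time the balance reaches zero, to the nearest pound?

Monthly rate r = 20.6%/12 = 1.71667% = 0.0171667.
Payoff takes n = ⌈−ln(1 − rB₀/P)/ln(1+r)⌉ = ⌈48.735⌉ = 49 payments; the last is £206.29.
Total paid = 48·£280.00 + £206.29 = £13,646.29.
Total interest = total paid − principal = £13,646.29 − £9,195.00 = £4,451.29.

£4,451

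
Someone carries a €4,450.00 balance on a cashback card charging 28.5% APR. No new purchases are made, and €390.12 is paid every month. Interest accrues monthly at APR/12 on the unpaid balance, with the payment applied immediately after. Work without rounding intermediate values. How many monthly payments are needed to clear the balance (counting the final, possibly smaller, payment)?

14 payments

Monthly rate r = 28.5%/12 = 2.375% = 0.02375.
Recurrence: B ← B·(1+r) − €390.12.
Month 1: interest €105.69; balance after payment €4,165.57.
Month 2: interest €98.93; balance after payment €3,874.38.
Closed form: n = −ln(1 − rB₀/P)/ln(1+r) = −ln(0.72909)/ln(1.02375) ≈ 13.461, so the balance reaches zero during payment 14.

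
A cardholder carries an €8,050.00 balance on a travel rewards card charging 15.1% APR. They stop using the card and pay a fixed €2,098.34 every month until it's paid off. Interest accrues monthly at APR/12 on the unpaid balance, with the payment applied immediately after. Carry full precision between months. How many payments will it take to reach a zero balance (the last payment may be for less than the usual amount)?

Monthly rate r = 15.1%/12 = 1.25833% = 0.0125833.
Recurrence: B ← B·(1+r) − €2,098.34.
Month 1: interest €101.30; balance after payment €6,052.96.
Month 2: interest €76.17; balance after payment €4,030.78.
Month 3: interest €50.72; balance after payment €1,983.16.
Month 4: interest €24.95; balance after payment €0.00.

4 months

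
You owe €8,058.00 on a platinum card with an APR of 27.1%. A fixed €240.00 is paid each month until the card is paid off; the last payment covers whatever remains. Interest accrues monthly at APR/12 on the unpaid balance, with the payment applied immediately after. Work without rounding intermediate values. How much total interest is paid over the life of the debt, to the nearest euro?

€7,201

Monthly rate r = 27.1%/12 = 2.25833% = 0.0225833.
Payoff takes n = ⌈−ln(1 − rB₀/P)/ln(1+r)⌉ = ⌈63.576⌉ = 64 payments; the last is €138.95.
Total paid = 63·€240.00 + €138.95 = €15,258.95.
Total interest = total paid − principal = €15,258.95 − €8,058.00 = €7,200.95.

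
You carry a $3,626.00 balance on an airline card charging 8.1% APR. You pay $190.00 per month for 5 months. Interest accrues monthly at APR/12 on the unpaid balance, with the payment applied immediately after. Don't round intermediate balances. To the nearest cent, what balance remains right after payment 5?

Monthly rate r = 8.1%/12 = 0.675% = 0.00675.
Each month: B ← B·(1+r) − $190.00.
Month 1: interest $24.48; balance after payment $3,460.48.
Month 2: interest $23.36; balance after payment $3,293.83.
Month 3: interest $22.23; balance after payment $3,126.07.
Month 4: interest $21.10; balance after payment $2,957.17.
Month 5: interest $19.96; balance after payment $2,787.13.

$2,787.13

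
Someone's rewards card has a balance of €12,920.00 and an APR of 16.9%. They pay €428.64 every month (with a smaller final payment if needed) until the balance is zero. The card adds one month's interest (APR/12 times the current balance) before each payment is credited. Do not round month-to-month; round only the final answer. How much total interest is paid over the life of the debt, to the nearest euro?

€4,015

Monthly rate r = 16.9%/12 = 1.40833% = 0.0140833.
Payoff takes n = ⌈−ln(1 − rB₀/P)/ln(1+r)⌉ = ⌈39.507⌉ = 40 payments; the last is €218.17.
Total paid = 39·€428.64 + €218.17 = €16,935.13.
Total interest = total paid − principal = €16,935.13 − €12,920.00 = €4,015.13.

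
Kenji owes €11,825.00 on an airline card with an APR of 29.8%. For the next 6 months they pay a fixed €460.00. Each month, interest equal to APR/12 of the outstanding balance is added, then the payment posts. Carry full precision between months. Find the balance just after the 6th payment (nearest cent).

€10,762.87

Monthly rate r = 29.8%/12 = 2.48333% = 0.0248333.
Each month: B ← B·(1+r) − €460.00.
Month 1: interest €293.65; balance after payment €11,658.65.
Month 2: interest €289.52; balance after payment €11,488.18.
Month 3: interest €285.29; balance after payment €11,313.47.
Month 4: interest €280.95; balance after payment €11,134.42.
Month 5: interest €276.50; balance after payment €10,950.92.
Month 6: interest €271.95; balance after payment €10,762.87.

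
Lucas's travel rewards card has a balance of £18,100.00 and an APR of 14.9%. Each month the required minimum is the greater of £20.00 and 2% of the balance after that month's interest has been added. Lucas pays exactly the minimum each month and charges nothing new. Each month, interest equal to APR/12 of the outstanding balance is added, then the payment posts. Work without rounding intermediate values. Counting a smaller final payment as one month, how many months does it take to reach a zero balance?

447 months

Monthly rate r = 14.9%/12 = 1.24167% = 0.0124167.
While 2% of the post-interest balance exceeds £20.00, each month B ← (B·(1+r))·(1 − 0.02), i.e. B shrinks by the factor (1+r)·0.98 = 0.99217.
This holds for months 1–370. Entering month 371 the balance is £986.88; 2% of the post-interest balance is now below £20.00, so the flat £20.00 minimum applies from here.
From month 371 a fixed £20.00 at rate r clears £986.88 in 77 more payments. Total: 370 + 77 = 447 months.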